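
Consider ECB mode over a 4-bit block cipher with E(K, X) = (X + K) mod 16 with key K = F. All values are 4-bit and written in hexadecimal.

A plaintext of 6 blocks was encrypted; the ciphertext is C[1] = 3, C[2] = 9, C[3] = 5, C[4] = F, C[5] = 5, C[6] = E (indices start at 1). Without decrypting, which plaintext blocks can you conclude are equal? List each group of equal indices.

ECB encrypts each block independently with the same key, so equal ciphertext blocks imply equal plaintext blocks.
C[3] = C[5] = 5, so P[3] = P[5].

P[3] = P[5]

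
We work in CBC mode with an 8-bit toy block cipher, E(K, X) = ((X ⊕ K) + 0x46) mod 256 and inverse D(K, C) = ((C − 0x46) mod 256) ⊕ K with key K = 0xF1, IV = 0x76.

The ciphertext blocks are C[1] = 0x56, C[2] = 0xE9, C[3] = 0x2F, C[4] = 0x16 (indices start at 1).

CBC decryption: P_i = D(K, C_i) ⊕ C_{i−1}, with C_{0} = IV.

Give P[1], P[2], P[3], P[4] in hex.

P[1]: D(K, 0x56) = 0xE1; 0xE1 ⊕ 0x76 = 0x97.
P[2]: D(K, 0xE9) = 0x52; 0x52 ⊕ 0x56 = 0x04.
P[3]: D(K, 0x2F) = 0x18; 0x18 ⊕ 0xE9 = 0xF1.
P[4]: D(K, 0x16) = 0x21; 0x21 ⊕ 0x2F = 0x0E.

P[1] = 0x97, P[2] = 0x04, P[3] = 0xF1, P[4] = 0x0E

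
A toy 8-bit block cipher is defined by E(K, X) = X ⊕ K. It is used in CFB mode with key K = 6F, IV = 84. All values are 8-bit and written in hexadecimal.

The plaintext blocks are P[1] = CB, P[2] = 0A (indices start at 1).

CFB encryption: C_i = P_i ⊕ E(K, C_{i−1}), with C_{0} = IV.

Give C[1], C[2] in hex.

C[1]: E(K, 84) = EB; CB ⊕ EB = 20.
C[2]: E(K, 20) = 4F; 0A ⊕ 4F = 45.

C[1] = 20, C[2] = 45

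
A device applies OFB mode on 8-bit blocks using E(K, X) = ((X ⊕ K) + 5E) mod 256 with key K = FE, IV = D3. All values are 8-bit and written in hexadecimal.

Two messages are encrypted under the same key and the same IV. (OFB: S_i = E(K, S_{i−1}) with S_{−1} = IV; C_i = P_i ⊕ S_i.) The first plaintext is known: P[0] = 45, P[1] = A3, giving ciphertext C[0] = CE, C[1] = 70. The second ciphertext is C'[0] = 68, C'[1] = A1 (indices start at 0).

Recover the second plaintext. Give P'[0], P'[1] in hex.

In OFB with a reused IV, both messages share the same keystream S_i, so C_i ⊕ C'_i = P_i ⊕ P'_i and thus P'_i = P_i ⊕ C_i ⊕ C'_i.
P'[0]: 45 ⊕ CE ⊕ 68 = E3.
P'[1]: A3 ⊕ 70 ⊕ A1 = 72.

P'[0] = E3, P'[1] = 72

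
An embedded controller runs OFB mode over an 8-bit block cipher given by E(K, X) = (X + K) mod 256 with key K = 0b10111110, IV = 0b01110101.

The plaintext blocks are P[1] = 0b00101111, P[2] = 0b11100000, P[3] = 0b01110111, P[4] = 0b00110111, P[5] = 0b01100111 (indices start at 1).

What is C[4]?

C[4] = 0b01011010

OFB encryption: S_i = E(K, S_{i−1}) with S_{0} = IV; C_i = P_i ⊕ S_i.
C[1]: S = E(K, 0b01110101) = 0b00110011; 0b00101111 ⊕ 0b00110011 = 0b00011100.
C[2]: S = E(K, 0b00110011) = 0b11110001; 0b11100000 ⊕ 0b11110001 = 0b00010001.
C[3]: S = E(K, 0b11110001) = 0b10101111; 0b01110111 ⊕ 0b10101111 = 0b11011000.
C[4]: S = E(K, 0b10101111) = 0b01101101; 0b00110111 ⊕ 0b01101101 = 0b01011010.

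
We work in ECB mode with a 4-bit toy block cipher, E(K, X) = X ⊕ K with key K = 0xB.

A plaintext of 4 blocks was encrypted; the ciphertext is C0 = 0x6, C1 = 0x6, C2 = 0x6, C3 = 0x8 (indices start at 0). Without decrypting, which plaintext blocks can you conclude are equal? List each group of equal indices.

P0 = P1 = P2

ECB encrypts each block independently with the same key, so equal ciphertext blocks imply equal plaintext blocks.
C0 = C1 = C2 = 0x6, so P0 = P1 = P2.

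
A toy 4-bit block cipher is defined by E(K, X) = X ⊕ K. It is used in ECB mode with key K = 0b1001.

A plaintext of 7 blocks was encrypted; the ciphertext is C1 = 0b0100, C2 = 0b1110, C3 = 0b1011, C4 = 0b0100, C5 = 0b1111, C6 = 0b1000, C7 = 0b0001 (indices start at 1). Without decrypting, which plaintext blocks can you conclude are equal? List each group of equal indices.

ECB encrypts each block independently with the same key, so equal ciphertext blocks imply equal plaintext blocks.
C1 = C4 = 0b0100, so P1 = P4.

P1 = P4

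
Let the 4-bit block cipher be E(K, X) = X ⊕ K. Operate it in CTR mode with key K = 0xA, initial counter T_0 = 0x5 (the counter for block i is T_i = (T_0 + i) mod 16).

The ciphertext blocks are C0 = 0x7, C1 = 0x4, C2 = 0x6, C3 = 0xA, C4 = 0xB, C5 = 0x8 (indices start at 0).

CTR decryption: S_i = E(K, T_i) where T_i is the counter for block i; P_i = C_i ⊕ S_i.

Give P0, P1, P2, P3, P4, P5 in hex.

P0: T = 0x5, S = E(K, T) = 0xF; 0x7 ⊕ 0xF = 0x8.
P1: T = 0x6, S = E(K, T) = 0xC; 0x4 ⊕ 0xC = 0x8.
P2: T = 0x7, S = E(K, T) = 0xD; 0x6 ⊕ 0xD = 0xB.
P3: T = 0x8, S = E(K, T) = 0x2; 0xA ⊕ 0x2 = 0x8.
P4: T = 0x9, S = E(K, T) = 0x3; 0xB ⊕ 0x3 = 0x8.
P5: T = 0xA, S = E(K, T) = 0x0; 0x8 ⊕ 0x0 = 0x8.

P0 = 0x8, P1 = 0x8, P2 = 0xB, P3 = 0x8, P4 = 0x8, P5 = 0x8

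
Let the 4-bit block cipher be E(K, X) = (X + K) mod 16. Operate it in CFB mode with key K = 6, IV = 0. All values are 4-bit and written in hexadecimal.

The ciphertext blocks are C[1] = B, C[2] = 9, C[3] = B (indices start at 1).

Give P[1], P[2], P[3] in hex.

CFB decryption: P_i = C_i ⊕ E(K, C_{i−1}), with C_{0} = IV.
P[1]: E(K, 0) = 6; B ⊕ 6 = D.
P[2]: E(K, B) = 1; 9 ⊕ 1 = 8.
P[3]: E(K, 9) = F; B ⊕ F = 4.

P[1] = D, P[2] = 8, P[3] = 4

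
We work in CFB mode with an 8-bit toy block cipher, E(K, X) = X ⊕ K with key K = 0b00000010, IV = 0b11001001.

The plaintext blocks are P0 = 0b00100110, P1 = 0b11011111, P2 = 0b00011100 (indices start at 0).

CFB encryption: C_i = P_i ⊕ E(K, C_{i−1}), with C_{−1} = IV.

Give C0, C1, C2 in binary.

C0 = 0b11101101, C1 = 0b00110000, C2 = 0b00101110

C0: E(K, 0b11001001) = 0b11001011; 0b00100110 ⊕ 0b11001011 = 0b11101101.
C1: E(K, 0b11101101) = 0b11101111; 0b11011111 ⊕ 0b11101111 = 0b00110000.
C2: E(K, 0b00110000) = 0b00110010; 0b00011100 ⊕ 0b00110010 = 0b00101110.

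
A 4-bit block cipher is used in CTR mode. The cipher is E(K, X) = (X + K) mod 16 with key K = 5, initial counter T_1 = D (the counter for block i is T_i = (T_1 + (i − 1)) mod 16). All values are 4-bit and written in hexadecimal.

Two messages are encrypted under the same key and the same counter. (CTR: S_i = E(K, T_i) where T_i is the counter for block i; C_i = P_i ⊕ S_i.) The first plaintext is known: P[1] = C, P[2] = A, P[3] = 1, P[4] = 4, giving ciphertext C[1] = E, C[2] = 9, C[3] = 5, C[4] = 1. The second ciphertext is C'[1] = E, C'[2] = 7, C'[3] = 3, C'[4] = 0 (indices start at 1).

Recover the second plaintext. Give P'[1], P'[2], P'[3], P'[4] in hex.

In CTR with a reused counter, both messages share the same keystream S_i, so C_i ⊕ C'_i = P_i ⊕ P'_i and thus P'_i = P_i ⊕ C_i ⊕ C'_i.
P'[1]: C ⊕ E ⊕ E = C.
P'[2]: A ⊕ 9 ⊕ 7 = 4.
P'[3]: 1 ⊕ 5 ⊕ 3 = 7.
P'[4]: 4 ⊕ 1 ⊕ 0 = 5.

P'[1] = C, P'[2] = 4, P'[3] = 7, P'[4] = 5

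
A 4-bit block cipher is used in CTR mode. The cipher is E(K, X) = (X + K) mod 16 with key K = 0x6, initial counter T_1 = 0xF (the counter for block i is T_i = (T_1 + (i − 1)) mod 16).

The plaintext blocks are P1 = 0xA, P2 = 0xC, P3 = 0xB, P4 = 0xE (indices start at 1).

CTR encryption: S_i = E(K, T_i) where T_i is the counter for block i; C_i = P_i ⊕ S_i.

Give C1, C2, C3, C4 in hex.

C1 = 0xF, C2 = 0xA, C3 = 0xC, C4 = 0x6

C1: T = 0xF, S = E(K, T) = 0x5; 0xA ⊕ 0x5 = 0xF.
C2: T = 0x0, S = E(K, T) = 0x6; 0xC ⊕ 0x6 = 0xA.
C3: T = 0x1, S = E(K, T) = 0x7; 0xB ⊕ 0x7 = 0xC.
C4: T = 0x2, S = E(K, T) = 0x8; 0xE ⊕ 0x8 = 0x6.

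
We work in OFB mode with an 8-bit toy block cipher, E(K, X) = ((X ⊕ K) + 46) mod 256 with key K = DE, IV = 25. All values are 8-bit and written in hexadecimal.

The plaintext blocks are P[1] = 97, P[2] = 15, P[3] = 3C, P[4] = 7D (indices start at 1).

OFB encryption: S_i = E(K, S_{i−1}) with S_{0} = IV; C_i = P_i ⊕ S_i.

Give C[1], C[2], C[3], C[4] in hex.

C[1] = D6, C[2] = F0, C[3] = BD, C[4] = D8

C[1]: S = E(K, 25) = 41; 97 ⊕ 41 = D6.
C[2]: S = E(K, 41) = E5; 15 ⊕ E5 = F0.
C[3]: S = E(K, E5) = 81; 3C ⊕ 81 = BD.
C[4]: S = E(K, 81) = A5; 7D ⊕ A5 = D8.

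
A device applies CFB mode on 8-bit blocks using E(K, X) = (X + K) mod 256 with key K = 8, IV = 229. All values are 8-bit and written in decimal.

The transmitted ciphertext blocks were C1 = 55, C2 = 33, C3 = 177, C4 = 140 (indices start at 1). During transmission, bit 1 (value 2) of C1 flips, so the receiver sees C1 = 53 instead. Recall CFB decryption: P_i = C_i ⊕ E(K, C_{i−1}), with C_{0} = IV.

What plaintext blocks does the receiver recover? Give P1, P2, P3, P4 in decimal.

P1 = 216, P2 = 28, P3 = 152, P4 = 53

Only C1 changed, to 53. In CFB, a change in C_i flips the same bit in P_i and garbles P_{i+1}. Decrypting the received ciphertext:
P1: E(K, 229) = 237; 53 ⊕ 237 = 216.
P2: E(K, 53) = 61; 33 ⊕ 61 = 28.
P3: E(K, 33) = 41; 177 ⊕ 41 = 152.
P4: E(K, 177) = 185; 140 ⊕ 185 = 53.
Blocks that differ from the original plaintext: P1, P2.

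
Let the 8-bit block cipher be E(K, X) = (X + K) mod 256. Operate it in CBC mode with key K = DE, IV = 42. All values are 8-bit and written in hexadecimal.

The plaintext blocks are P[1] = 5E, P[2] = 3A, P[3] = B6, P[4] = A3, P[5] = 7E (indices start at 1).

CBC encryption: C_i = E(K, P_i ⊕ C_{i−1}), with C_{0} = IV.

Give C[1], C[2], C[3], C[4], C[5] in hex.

C[1] = FA, C[2] = 9E, C[3] = 06, C[4] = 83, C[5] = DB

C[1]: P[1] ⊕ 42 = 1C; E(K, 1C) = FA.
C[2]: P[2] ⊕ FA = C0; E(K, C0) = 9E.
C[3]: P[3] ⊕ 9E = 28; E(K, 28) = 06.
C[4]: P[4] ⊕ 06 = A5; E(K, A5) = 83.
C[5]: P[5] ⊕ 83 = FD; E(K, FD) = DB.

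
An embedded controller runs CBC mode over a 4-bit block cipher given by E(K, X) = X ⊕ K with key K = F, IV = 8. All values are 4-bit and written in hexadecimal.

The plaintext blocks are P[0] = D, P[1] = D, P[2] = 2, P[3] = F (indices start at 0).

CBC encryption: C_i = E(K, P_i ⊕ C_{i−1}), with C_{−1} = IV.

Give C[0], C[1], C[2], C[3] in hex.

C[0] = A, C[1] = 8, C[2] = 5, C[3] = 5

C[0]: P[0] ⊕ 8 = 5; E(K, 5) = A.
C[1]: P[1] ⊕ A = 7; E(K, 7) = 8.
C[2]: P[2] ⊕ 8 = A; E(K, A) = 5.
C[3]: P[3] ⊕ 5 = A; E(K, A) = 5.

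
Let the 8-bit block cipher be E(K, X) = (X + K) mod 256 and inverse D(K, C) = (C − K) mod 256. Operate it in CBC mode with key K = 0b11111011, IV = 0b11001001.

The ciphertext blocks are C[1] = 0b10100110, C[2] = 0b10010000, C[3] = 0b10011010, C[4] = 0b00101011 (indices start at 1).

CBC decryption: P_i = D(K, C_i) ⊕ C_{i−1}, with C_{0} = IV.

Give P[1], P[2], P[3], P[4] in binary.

P[1] = 0b01100010, P[2] = 0b00110011, P[3] = 0b00001111, P[4] = 0b10101010

P[1]: D(K, 0b10100110) = 0b10101011; 0b10101011 ⊕ 0b11001001 = 0b01100010.
P[2]: D(K, 0b10010000) = 0b10010101; 0b10010101 ⊕ 0b10100110 = 0b00110011.
P[3]: D(K, 0b10011010) = 0b10011111; 0b10011111 ⊕ 0b10010000 = 0b00001111.
P[4]: D(K, 0b00101011) = 0b00110000; 0b00110000 ⊕ 0b10011010 = 0b10101010.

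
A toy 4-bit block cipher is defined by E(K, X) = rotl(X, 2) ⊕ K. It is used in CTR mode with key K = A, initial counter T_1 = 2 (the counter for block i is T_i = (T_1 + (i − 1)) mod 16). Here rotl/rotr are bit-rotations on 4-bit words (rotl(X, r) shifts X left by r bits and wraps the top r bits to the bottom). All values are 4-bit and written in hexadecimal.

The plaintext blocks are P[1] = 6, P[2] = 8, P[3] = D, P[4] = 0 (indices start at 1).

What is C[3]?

C[3] = 6

CTR encryption: S_i = E(K, T_i) where T_i is the counter for block i; C_i = P_i ⊕ S_i.
C[1]: T = 2, S = E(K, T) = 2; 6 ⊕ 2 = 4.
C[2]: T = 3, S = E(K, T) = 6; 8 ⊕ 6 = E.
C[3]: T = 4, S = E(K, T) = B; D ⊕ B = 6.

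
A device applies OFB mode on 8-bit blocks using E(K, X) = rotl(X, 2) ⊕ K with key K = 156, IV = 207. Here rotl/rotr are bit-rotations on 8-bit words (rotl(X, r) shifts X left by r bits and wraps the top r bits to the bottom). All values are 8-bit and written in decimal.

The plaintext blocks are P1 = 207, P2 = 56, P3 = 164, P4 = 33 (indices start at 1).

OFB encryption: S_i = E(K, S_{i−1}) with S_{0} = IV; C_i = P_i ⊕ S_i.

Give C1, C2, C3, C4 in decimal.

C1: S = E(K, 207) = 163; 207 ⊕ 163 = 108.
C2: S = E(K, 163) = 18; 56 ⊕ 18 = 42.
C3: S = E(K, 18) = 212; 164 ⊕ 212 = 112.
C4: S = E(K, 212) = 207; 33 ⊕ 207 = 238.

C1 = 108, C2 = 42, C3 = 112, C4 = 238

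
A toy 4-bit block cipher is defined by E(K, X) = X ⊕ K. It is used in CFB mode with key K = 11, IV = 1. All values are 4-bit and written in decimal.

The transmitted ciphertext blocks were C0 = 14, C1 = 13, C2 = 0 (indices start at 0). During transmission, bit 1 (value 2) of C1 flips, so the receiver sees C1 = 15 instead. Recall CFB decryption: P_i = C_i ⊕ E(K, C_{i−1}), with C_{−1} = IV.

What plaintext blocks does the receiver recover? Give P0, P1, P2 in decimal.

P0 = 4, P1 = 10, P2 = 4

Only C1 changed, to 15. In CFB, a change in C_i flips the same bit in P_i and garbles P_{i+1}. Decrypting the received ciphertext:
P0: E(K, 1) = 10; 14 ⊕ 10 = 4.
P1: E(K, 14) = 5; 15 ⊕ 5 = 10.
P2: E(K, 15) = 4; 0 ⊕ 4 = 4.
Blocks that differ from the original plaintext: P1, P2.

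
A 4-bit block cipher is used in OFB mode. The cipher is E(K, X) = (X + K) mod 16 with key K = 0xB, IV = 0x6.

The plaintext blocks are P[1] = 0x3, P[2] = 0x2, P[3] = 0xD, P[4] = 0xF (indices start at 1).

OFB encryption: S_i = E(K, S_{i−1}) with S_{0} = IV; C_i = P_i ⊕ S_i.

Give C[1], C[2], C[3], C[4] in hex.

C[1] = 0x2, C[2] = 0xE, C[3] = 0xA, C[4] = 0xD

C[1]: S = E(K, 0x6) = 0x1; 0x3 ⊕ 0x1 = 0x2.
C[2]: S = E(K, 0x1) = 0xC; 0x2 ⊕ 0xC = 0xE.
C[3]: S = E(K, 0xC) = 0x7; 0xD ⊕ 0x7 = 0xA.
C[4]: S = E(K, 0x7) = 0x2; 0xF ⊕ 0x2 = 0xD.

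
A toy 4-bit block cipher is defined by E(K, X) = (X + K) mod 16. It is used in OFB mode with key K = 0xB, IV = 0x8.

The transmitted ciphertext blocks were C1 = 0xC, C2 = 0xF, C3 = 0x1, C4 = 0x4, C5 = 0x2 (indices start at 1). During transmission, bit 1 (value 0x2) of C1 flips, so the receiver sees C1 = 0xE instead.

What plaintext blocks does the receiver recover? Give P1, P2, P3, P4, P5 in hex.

P1 = 0xD, P2 = 0x1, P3 = 0x8, P4 = 0x0, P5 = 0xD

OFB decryption: S_i = E(K, S_{i−1}) with S_{0} = IV; P_i = C_i ⊕ S_i.
Only C1 changed, to 0xE. In OFB, a change in C_i flips the same bit in P_i only; the keystream is unaffected. Decrypting the received ciphertext:
P1: S = E(K, 0x8) = 0x3; 0xE ⊕ 0x3 = 0xD.
P2: S = E(K, 0x3) = 0xE; 0xF ⊕ 0xE = 0x1.
P3: S = E(K, 0xE) = 0x9; 0x1 ⊕ 0x9 = 0x8.
P4: S = E(K, 0x9) = 0x4; 0x4 ⊕ 0x4 = 0x0.
P5: S = E(K, 0x4) = 0xF; 0x2 ⊕ 0xF = 0xD.
Blocks that differ from the original plaintext: P1.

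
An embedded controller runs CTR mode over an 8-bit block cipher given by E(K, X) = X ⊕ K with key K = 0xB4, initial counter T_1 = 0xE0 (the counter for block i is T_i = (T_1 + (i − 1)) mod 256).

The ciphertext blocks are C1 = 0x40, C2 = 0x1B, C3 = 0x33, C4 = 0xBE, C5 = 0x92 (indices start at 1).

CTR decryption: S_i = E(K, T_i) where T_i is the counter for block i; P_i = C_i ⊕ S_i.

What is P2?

P2 = 0x4E

P2: T = 0xE1, S = E(K, T) = 0x55; 0x1B ⊕ 0x55 = 0x4E.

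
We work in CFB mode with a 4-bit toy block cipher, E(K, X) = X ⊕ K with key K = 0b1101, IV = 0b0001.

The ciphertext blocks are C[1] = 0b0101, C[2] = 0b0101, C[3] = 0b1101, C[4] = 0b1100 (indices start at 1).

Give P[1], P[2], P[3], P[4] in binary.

P[1] = 0b1001, P[2] = 0b1101, P[3] = 0b0101, P[4] = 0b1100

CFB decryption: P_i = C_i ⊕ E(K, C_{i−1}), with C_{0} = IV.
P[1]: E(K, 0b0001) = 0b1100; 0b0101 ⊕ 0b1100 = 0b1001.
P[2]: E(K, 0b0101) = 0b1000; 0b0101 ⊕ 0b1000 = 0b1101.
P[3]: E(K, 0b0101) = 0b1000; 0b1101 ⊕ 0b1000 = 0b0101.
P[4]: E(K, 0b1101) = 0b0000; 0b1100 ⊕ 0b0000 = 0b1100.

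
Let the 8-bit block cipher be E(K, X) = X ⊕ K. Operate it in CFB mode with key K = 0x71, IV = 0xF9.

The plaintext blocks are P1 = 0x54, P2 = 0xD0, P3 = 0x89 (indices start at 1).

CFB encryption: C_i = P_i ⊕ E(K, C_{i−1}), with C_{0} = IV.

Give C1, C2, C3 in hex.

C1 = 0xDC, C2 = 0x7D, C3 = 0x85

C1: E(K, 0xF9) = 0x88; 0x54 ⊕ 0x88 = 0xDC.
C2: E(K, 0xDC) = 0xAD; 0xD0 ⊕ 0xAD = 0x7D.
C3: E(K, 0x7D) = 0x0C; 0x89 ⊕ 0x0C = 0x85.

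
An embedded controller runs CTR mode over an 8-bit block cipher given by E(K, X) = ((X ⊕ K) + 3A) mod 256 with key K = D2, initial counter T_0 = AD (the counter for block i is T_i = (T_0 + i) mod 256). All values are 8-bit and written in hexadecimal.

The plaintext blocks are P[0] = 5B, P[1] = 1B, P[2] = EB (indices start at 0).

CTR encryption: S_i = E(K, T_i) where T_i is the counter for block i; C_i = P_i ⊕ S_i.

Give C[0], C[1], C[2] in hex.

C[0]: T = AD, S = E(K, T) = B9; 5B ⊕ B9 = E2.
C[1]: T = AE, S = E(K, T) = B6; 1B ⊕ B6 = AD.
C[2]: T = AF, S = E(K, T) = B7; EB ⊕ B7 = 5C.

C[0] = E2, C[1] = AD, C[2] = 5C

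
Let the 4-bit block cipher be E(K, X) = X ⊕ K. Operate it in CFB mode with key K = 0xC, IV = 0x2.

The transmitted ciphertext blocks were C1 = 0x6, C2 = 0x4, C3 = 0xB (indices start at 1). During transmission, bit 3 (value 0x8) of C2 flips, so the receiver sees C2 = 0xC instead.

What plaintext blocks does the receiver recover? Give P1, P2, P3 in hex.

P1 = 0x8, P2 = 0x6, P3 = 0xB

CFB decryption: P_i = C_i ⊕ E(K, C_{i−1}), with C_{0} = IV.
Only C2 changed, to 0xC. In CFB, a change in C_i flips the same bit in P_i and garbles P_{i+1}. Decrypting the received ciphertext:
P1: E(K, 0x2) = 0xE; 0x6 ⊕ 0xE = 0x8.
P2: E(K, 0x6) = 0xA; 0xC ⊕ 0xA = 0x6.
P3: E(K, 0xC) = 0x0; 0xB ⊕ 0x0 = 0xB.
Blocks that differ from the original plaintext: P2, P3.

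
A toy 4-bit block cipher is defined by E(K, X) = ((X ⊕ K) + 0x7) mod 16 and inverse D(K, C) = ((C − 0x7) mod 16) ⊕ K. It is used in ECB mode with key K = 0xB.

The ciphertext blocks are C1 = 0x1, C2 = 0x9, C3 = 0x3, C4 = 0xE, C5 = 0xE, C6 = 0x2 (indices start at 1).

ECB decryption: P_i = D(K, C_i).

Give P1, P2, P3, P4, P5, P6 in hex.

P1: D(K, 0x1) = 0x1.
P2: D(K, 0x9) = 0x9.
P3: D(K, 0x3) = 0x7.
P4: D(K, 0xE) = 0xC.
P5: D(K, 0xE) = 0xC.
P6: D(K, 0x2) = 0x0.

P1 = 0x1, P2 = 0x9, P3 = 0x7, P4 = 0xC, P5 = 0xC, P6 = 0x0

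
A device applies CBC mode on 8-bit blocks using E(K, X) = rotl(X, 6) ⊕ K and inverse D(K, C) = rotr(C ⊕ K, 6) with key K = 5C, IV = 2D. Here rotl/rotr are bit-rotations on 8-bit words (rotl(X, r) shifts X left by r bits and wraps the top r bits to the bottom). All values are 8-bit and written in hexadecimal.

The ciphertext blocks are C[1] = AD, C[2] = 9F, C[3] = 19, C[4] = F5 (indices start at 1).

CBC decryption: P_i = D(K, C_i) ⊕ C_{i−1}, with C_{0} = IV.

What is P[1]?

P[1] = EA

P[1]: D(K, AD) = C7; C7 ⊕ 2D = EA.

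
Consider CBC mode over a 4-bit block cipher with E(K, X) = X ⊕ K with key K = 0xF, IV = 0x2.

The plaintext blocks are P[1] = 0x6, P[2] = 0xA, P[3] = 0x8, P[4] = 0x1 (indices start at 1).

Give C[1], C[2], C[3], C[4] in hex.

C[1] = 0xB, C[2] = 0xE, C[3] = 0x9, C[4] = 0x7

CBC encryption: C_i = E(K, P_i ⊕ C_{i−1}), with C_{0} = IV.
C[1]: P[1] ⊕ 0x2 = 0x4; E(K, 0x4) = 0xB.
C[2]: P[2] ⊕ 0xB = 0x1; E(K, 0x1) = 0xE.
C[3]: P[3] ⊕ 0xE = 0x6; E(K, 0x6) = 0x9.
C[4]: P[4] ⊕ 0x9 = 0x8; E(K, 0x8) = 0x7.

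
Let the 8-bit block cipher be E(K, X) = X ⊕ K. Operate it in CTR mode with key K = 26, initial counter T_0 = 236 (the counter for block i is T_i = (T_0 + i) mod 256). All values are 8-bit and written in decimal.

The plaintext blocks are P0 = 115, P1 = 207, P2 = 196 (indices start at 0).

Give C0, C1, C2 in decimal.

CTR encryption: S_i = E(K, T_i) where T_i is the counter for block i; C_i = P_i ⊕ S_i.
C0: T = 236, S = E(K, T) = 246; 115 ⊕ 246 = 133.
C1: T = 237, S = E(K, T) = 247; 207 ⊕ 247 = 56.
C2: T = 238, S = E(K, T) = 244; 196 ⊕ 244 = 48.

C0 = 133, C1 = 56, C2 = 48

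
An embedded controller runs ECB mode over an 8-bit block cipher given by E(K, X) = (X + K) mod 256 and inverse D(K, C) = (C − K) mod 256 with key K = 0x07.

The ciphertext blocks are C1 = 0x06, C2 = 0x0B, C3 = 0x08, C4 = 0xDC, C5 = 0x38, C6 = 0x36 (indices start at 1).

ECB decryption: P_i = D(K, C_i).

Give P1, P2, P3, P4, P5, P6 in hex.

P1 = 0xFF, P2 = 0x04, P3 = 0x01, P4 = 0xD5, P5 = 0x31, P6 = 0x2F

P1: D(K, 0x06) = 0xFF.
P2: D(K, 0x0B) = 0x04.
P3: D(K, 0x08) = 0x01.
P4: D(K, 0xDC) = 0xD5.
P5: D(K, 0x38) = 0x31.
P6: D(K, 0x36) = 0x2F.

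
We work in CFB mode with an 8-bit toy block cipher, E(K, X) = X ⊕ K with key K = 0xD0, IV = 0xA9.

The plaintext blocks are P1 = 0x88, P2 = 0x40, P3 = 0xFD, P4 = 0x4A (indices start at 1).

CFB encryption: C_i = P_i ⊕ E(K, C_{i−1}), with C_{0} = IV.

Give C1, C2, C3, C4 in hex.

C1: E(K, 0xA9) = 0x79; 0x88 ⊕ 0x79 = 0xF1.
C2: E(K, 0xF1) = 0x21; 0x40 ⊕ 0x21 = 0x61.
C3: E(K, 0x61) = 0xB1; 0xFD ⊕ 0xB1 = 0x4C.
C4: E(K, 0x4C) = 0x9C; 0x4A ⊕ 0x9C = 0xD6.

C1 = 0xF1, C2 = 0x61, C3 = 0x4C, C4 = 0xD6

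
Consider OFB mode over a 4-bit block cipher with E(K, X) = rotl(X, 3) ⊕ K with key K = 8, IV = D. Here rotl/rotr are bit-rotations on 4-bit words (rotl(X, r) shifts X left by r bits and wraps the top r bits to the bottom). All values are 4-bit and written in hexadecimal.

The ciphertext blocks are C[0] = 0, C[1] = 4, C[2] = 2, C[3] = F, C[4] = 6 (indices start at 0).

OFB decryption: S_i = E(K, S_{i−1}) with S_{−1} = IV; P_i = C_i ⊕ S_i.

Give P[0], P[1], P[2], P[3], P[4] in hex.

P[0]: S = E(K, D) = 6; 0 ⊕ 6 = 6.
P[1]: S = E(K, 6) = B; 4 ⊕ B = F.
P[2]: S = E(K, B) = 5; 2 ⊕ 5 = 7.
P[3]: S = E(K, 5) = 2; F ⊕ 2 = D.
P[4]: S = E(K, 2) = 9; 6 ⊕ 9 = F.

P[0] = 6, P[1] = F, P[2] = 7, P[3] = D, P[4] = F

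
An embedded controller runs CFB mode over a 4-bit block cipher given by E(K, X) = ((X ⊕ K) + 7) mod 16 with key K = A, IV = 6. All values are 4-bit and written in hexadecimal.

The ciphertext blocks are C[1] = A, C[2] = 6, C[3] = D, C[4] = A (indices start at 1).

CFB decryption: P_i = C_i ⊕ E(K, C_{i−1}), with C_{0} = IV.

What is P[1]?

P[1]: E(K, 6) = 3; A ⊕ 3 = 9.

P[1] = 9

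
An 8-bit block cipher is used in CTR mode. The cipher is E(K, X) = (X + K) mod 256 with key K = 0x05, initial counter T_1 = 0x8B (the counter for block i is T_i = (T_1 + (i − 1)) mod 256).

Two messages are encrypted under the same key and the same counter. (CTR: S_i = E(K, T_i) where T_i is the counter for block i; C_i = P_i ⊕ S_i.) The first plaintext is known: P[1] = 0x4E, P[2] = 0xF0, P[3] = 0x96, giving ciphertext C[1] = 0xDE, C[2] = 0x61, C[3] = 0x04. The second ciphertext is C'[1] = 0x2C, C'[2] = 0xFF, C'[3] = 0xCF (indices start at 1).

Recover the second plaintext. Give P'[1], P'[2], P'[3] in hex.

P'[1] = 0xBC, P'[2] = 0x6E, P'[3] = 0x5D

In CTR with a reused counter, both messages share the same keystream S_i, so C_i ⊕ C'_i = P_i ⊕ P'_i and thus P'_i = P_i ⊕ C_i ⊕ C'_i.
P'[1]: 0x4E ⊕ 0xDE ⊕ 0x2C = 0xBC.
P'[2]: 0xF0 ⊕ 0x61 ⊕ 0xFF = 0x6E.
P'[3]: 0x96 ⊕ 0x04 ⊕ 0xCF = 0x5D.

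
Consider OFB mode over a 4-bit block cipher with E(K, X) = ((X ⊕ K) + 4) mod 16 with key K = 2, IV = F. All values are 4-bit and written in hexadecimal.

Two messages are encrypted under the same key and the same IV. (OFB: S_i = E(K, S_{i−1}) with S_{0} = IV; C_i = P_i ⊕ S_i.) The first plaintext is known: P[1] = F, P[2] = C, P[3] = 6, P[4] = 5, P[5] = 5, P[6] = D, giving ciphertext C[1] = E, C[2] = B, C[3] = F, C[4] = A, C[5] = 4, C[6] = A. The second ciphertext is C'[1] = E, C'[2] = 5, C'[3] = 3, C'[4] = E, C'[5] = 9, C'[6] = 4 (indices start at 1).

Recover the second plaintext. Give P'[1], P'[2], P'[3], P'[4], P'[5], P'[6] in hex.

In OFB with a reused IV, both messages share the same keystream S_i, so C_i ⊕ C'_i = P_i ⊕ P'_i and thus P'_i = P_i ⊕ C_i ⊕ C'_i.
P'[1]: F ⊕ E ⊕ E = F.
P'[2]: C ⊕ B ⊕ 5 = 2.
P'[3]: 6 ⊕ F ⊕ 3 = A.
P'[4]: 5 ⊕ A ⊕ E = 1.
P'[5]: 5 ⊕ 4 ⊕ 9 = 8.
P'[6]: D ⊕ A ⊕ 4 = 3.

P'[1] = F, P'[2] = 2, P'[3] = A, P'[4] = 1, P'[5] = 8, P'[6] = 3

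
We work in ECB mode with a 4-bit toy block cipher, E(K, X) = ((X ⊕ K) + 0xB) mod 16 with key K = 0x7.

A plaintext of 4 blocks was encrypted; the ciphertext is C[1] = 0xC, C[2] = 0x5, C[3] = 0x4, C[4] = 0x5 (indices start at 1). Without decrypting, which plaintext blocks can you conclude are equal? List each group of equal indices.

P[2] = P[4]

ECB encrypts each block independently with the same key, so equal ciphertext blocks imply equal plaintext blocks.
C[2] = C[4] = 0x5, so P[2] = P[4].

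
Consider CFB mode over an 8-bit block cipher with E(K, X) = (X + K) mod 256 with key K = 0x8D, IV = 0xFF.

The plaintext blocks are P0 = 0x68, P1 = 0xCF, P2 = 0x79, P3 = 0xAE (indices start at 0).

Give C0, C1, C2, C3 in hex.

CFB encryption: C_i = P_i ⊕ E(K, C_{i−1}), with C_{−1} = IV.
C0: E(K, 0xFF) = 0x8C; 0x68 ⊕ 0x8C = 0xE4.
C1: E(K, 0xE4) = 0x71; 0xCF ⊕ 0x71 = 0xBE.
C2: E(K, 0xBE) = 0x4B; 0x79 ⊕ 0x4B = 0x32.
C3: E(K, 0x32) = 0xBF; 0xAE ⊕ 0xBF = 0x11.

C0 = 0xE4, C1 = 0xBE, C2 = 0x32, C3 = 0x11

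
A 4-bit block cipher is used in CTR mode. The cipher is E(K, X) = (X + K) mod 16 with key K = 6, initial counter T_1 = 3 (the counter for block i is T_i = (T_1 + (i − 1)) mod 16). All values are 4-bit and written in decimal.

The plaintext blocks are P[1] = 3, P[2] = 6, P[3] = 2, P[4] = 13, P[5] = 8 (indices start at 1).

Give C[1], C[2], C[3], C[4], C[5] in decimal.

C[1] = 10, C[2] = 12, C[3] = 9, C[4] = 1, C[5] = 5

CTR encryption: S_i = E(K, T_i) where T_i is the counter for block i; C_i = P_i ⊕ S_i.
C[1]: T = 3, S = E(K, T) = 9; 3 ⊕ 9 = 10.
C[2]: T = 4, S = E(K, T) = 10; 6 ⊕ 10 = 12.
C[3]: T = 5, S = E(K, T) = 11; 2 ⊕ 11 = 9.
C[4]: T = 6, S = E(K, T) = 12; 13 ⊕ 12 = 1.
C[5]: T = 7, S = E(K, T) = 13; 8 ⊕ 13 = 5.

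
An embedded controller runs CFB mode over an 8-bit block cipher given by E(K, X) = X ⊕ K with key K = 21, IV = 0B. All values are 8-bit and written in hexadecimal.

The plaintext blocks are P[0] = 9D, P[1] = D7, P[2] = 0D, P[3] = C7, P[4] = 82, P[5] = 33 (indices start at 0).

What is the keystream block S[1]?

96

CFB encryption: C_i = P_i ⊕ E(K, C_{i−1}), with C_{−1} = IV.
C[0]: E(K, 0B) = 2A; 9D ⊕ 2A = B7.
C[1]: E(K, B7) = 96; D7 ⊕ 96 = 41.
So S[1] = 96.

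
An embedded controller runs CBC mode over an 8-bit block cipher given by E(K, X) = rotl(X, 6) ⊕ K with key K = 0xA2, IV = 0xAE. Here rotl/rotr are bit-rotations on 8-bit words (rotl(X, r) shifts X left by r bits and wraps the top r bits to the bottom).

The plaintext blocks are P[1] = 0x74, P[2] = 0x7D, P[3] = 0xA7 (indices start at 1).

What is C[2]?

CBC encryption: C_i = E(K, P_i ⊕ C_{i−1}), with C_{0} = IV.
C[1]: P[1] ⊕ 0xAE = 0xDA; E(K, 0xDA) = 0x14.
C[2]: P[2] ⊕ 0x14 = 0x69; E(K, 0x69) = 0xF8.

C[2] = 0xF8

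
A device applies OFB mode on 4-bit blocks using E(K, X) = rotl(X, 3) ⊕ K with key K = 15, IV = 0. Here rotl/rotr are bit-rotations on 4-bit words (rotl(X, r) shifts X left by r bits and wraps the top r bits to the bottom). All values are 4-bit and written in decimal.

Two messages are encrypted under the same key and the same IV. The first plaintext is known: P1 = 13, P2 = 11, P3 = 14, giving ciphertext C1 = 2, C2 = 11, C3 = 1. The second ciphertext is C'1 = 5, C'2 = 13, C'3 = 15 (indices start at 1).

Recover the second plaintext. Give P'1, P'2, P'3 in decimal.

P'1 = 10, P'2 = 13, P'3 = 0

In OFB with a reused IV, both messages share the same keystream S_i, so C_i ⊕ C'_i = P_i ⊕ P'_i and thus P'_i = P_i ⊕ C_i ⊕ C'_i.
P'1: 13 ⊕ 2 ⊕ 5 = 10.
P'2: 11 ⊕ 11 ⊕ 13 = 13.
P'3: 14 ⊕ 1 ⊕ 15 = 0.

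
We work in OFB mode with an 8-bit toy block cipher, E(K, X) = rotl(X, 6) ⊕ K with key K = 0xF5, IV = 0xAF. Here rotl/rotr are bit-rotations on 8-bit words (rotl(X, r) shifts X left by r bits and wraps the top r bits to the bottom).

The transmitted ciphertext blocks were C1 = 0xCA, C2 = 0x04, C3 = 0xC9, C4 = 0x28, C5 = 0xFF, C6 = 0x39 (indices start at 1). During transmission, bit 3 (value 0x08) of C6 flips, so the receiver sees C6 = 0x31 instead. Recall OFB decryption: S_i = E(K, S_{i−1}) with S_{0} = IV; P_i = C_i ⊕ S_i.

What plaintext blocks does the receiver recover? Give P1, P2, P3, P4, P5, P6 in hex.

Only C6 changed, to 0x31. In OFB, a change in C_i flips the same bit in P_i only; the keystream is unaffected. Decrypting the received ciphertext:
P1: S = E(K, 0xAF) = 0x1E; 0xCA ⊕ 0x1E = 0xD4.
P2: S = E(K, 0x1E) = 0x72; 0x04 ⊕ 0x72 = 0x76.
P3: S = E(K, 0x72) = 0x69; 0xC9 ⊕ 0x69 = 0xA0.
P4: S = E(K, 0x69) = 0xAF; 0x28 ⊕ 0xAF = 0x87.
P5: S = E(K, 0xAF) = 0x1E; 0xFF ⊕ 0x1E = 0xE1.
P6: S = E(K, 0x1E) = 0x72; 0x31 ⊕ 0x72 = 0x43.
Blocks that differ from the original plaintext: P6.

P1 = 0xD4, P2 = 0x76, P3 = 0xA0, P4 = 0x87, P5 = 0xE1, P6 = 0x43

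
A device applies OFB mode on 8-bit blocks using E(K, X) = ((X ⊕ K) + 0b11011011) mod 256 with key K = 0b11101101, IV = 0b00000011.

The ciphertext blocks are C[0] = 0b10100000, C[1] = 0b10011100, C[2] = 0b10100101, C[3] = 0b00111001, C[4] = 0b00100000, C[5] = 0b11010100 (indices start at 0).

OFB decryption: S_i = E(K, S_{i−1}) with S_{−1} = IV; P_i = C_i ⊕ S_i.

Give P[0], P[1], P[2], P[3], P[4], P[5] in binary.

P[0]: S = E(K, 0b00000011) = 0b11001001; 0b10100000 ⊕ 0b11001001 = 0b01101001.
P[1]: S = E(K, 0b11001001) = 0b11111111; 0b10011100 ⊕ 0b11111111 = 0b01100011.
P[2]: S = E(K, 0b11111111) = 0b11101101; 0b10100101 ⊕ 0b11101101 = 0b01001000.
P[3]: S = E(K, 0b11101101) = 0b11011011; 0b00111001 ⊕ 0b11011011 = 0b11100010.
P[4]: S = E(K, 0b11011011) = 0b00010001; 0b00100000 ⊕ 0b00010001 = 0b00110001.
P[5]: S = E(K, 0b00010001) = 0b11010111; 0b11010100 ⊕ 0b11010111 = 0b00000011.

P[0] = 0b01101001, P[1] = 0b01100011, P[2] = 0b01001000, P[3] = 0b11100010, P[4] = 0b00110001, P[5] = 0b00000011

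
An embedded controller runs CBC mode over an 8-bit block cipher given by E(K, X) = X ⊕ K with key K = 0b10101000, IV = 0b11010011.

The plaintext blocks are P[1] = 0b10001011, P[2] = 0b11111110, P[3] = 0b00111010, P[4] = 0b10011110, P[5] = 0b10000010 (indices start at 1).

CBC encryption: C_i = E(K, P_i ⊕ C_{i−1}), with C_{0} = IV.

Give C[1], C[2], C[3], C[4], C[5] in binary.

C[1]: P[1] ⊕ 0b11010011 = 0b01011000; E(K, 0b01011000) = 0b11110000.
C[2]: P[2] ⊕ 0b11110000 = 0b00001110; E(K, 0b00001110) = 0b10100110.
C[3]: P[3] ⊕ 0b10100110 = 0b10011100; E(K, 0b10011100) = 0b00110100.
C[4]: P[4] ⊕ 0b00110100 = 0b10101010; E(K, 0b10101010) = 0b00000010.
C[5]: P[5] ⊕ 0b00000010 = 0b10000000; E(K, 0b10000000) = 0b00101000.

C[1] = 0b11110000, C[2] = 0b10100110, C[3] = 0b00110100, C[4] = 0b00000010, C[5] = 0b00101000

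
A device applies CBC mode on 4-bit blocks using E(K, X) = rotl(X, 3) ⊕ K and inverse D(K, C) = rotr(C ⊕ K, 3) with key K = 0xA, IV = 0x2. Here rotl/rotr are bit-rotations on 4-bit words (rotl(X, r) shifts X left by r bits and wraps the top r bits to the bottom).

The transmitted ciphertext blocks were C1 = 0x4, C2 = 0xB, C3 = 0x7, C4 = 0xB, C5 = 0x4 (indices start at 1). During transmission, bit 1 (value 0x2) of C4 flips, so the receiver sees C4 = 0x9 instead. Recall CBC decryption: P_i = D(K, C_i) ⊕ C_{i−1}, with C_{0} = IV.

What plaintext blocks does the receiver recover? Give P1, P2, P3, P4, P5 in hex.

Only C4 changed, to 0x9. In CBC, a change in C_i garbles P_i and flips the same bit in P_{i+1}. Decrypting the received ciphertext:
P1: D(K, 0x4) = 0xD; 0xD ⊕ 0x2 = 0xF.
P2: D(K, 0xB) = 0x2; 0x2 ⊕ 0x4 = 0x6.
P3: D(K, 0x7) = 0xB; 0xB ⊕ 0xB = 0x0.
P4: D(K, 0x9) = 0x6; 0x6 ⊕ 0x7 = 0x1.
P5: D(K, 0x4) = 0xD; 0xD ⊕ 0x9 = 0x4.
Blocks that differ from the original plaintext: P4, P5.

P1 = 0xF, P2 = 0x6, P3 = 0x0, P4 = 0x1, P5 = 0x4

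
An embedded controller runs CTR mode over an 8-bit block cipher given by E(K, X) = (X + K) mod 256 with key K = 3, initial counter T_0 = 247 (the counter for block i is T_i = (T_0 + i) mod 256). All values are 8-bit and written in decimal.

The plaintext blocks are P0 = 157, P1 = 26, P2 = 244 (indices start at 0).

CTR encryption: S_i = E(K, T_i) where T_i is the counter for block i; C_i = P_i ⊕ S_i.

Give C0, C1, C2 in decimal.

C0: T = 247, S = E(K, T) = 250; 157 ⊕ 250 = 103.
C1: T = 248, S = E(K, T) = 251; 26 ⊕ 251 = 225.
C2: T = 249, S = E(K, T) = 252; 244 ⊕ 252 = 8.

C0 = 103, C1 = 225, C2 = 8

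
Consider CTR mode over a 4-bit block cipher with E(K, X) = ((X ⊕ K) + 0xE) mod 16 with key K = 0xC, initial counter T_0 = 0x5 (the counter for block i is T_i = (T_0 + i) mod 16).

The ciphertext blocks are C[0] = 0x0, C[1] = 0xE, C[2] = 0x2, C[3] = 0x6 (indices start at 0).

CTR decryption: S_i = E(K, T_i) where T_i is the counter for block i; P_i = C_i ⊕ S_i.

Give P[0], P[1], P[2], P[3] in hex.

P[0] = 0x7, P[1] = 0x6, P[2] = 0xB, P[3] = 0x4

P[0]: T = 0x5, S = E(K, T) = 0x7; 0x0 ⊕ 0x7 = 0x7.
P[1]: T = 0x6, S = E(K, T) = 0x8; 0xE ⊕ 0x8 = 0x6.
P[2]: T = 0x7, S = E(K, T) = 0x9; 0x2 ⊕ 0x9 = 0xB.
P[3]: T = 0x8, S = E(K, T) = 0x2; 0x6 ⊕ 0x2 = 0x4.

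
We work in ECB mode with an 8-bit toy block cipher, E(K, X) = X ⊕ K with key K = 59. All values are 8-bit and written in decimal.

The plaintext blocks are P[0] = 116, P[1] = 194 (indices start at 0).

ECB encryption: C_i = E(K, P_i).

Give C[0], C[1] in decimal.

C[0] = 79, C[1] = 249

C[0]: E(K, 116) = 79.
C[1]: E(K, 194) = 249.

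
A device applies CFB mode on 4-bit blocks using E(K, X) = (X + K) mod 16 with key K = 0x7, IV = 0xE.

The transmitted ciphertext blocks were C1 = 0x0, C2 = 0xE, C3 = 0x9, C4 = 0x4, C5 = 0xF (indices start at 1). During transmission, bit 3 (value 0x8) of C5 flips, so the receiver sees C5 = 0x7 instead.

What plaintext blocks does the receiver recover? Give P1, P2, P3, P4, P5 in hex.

P1 = 0x5, P2 = 0x9, P3 = 0xC, P4 = 0x4, P5 = 0xC

CFB decryption: P_i = C_i ⊕ E(K, C_{i−1}), with C_{0} = IV.
Only C5 changed, to 0x7. In CFB, a change in C_i flips the same bit in P_i and garbles P_{i+1}. Decrypting the received ciphertext:
P1: E(K, 0xE) = 0x5; 0x0 ⊕ 0x5 = 0x5.
P2: E(K, 0x0) = 0x7; 0xE ⊕ 0x7 = 0x9.
P3: E(K, 0xE) = 0x5; 0x9 ⊕ 0x5 = 0xC.
P4: E(K, 0x9) = 0x0; 0x4 ⊕ 0x0 = 0x4.
P5: E(K, 0x4) = 0xB; 0x7 ⊕ 0xB = 0xC.
Blocks that differ from the original plaintext: P5.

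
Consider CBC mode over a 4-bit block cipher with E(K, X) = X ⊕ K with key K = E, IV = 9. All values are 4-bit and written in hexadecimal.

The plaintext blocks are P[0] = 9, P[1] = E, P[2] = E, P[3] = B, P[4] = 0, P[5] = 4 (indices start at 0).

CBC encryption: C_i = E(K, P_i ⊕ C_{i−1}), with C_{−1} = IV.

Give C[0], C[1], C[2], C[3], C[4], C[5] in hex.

C[0] = E, C[1] = E, C[2] = E, C[3] = B, C[4] = 5, C[5] = F

C[0]: P[0] ⊕ 9 = 0; E(K, 0) = E.
C[1]: P[1] ⊕ E = 0; E(K, 0) = E.
C[2]: P[2] ⊕ E = 0; E(K, 0) = E.
C[3]: P[3] ⊕ E = 5; E(K, 5) = B.
C[4]: P[4] ⊕ B = B; E(K, B) = 5.
C[5]: P[5] ⊕ 5 = 1; E(K, 1) = F.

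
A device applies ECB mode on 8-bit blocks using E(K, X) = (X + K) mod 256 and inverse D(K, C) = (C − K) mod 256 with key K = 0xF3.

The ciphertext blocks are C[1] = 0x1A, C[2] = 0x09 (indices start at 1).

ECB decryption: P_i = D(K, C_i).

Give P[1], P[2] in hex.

P[1]: D(K, 0x1A) = 0x27.
P[2]: D(K, 0x09) = 0x16.

P[1] = 0x27, P[2] = 0x16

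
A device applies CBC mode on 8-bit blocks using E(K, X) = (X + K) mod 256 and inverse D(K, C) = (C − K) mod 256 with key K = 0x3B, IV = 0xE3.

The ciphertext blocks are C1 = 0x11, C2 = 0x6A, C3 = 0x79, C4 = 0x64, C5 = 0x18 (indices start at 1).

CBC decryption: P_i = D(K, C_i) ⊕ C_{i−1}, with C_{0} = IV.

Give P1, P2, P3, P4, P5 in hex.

P1 = 0x35, P2 = 0x3E, P3 = 0x54, P4 = 0x50, P5 = 0xB9

P1: D(K, 0x11) = 0xD6; 0xD6 ⊕ 0xE3 = 0x35.
P2: D(K, 0x6A) = 0x2F; 0x2F ⊕ 0x11 = 0x3E.
P3: D(K, 0x79) = 0x3E; 0x3E ⊕ 0x6A = 0x54.
P4: D(K, 0x64) = 0x29; 0x29 ⊕ 0x79 = 0x50.
P5: D(K, 0x18) = 0xDD; 0xDD ⊕ 0x64 = 0xB9.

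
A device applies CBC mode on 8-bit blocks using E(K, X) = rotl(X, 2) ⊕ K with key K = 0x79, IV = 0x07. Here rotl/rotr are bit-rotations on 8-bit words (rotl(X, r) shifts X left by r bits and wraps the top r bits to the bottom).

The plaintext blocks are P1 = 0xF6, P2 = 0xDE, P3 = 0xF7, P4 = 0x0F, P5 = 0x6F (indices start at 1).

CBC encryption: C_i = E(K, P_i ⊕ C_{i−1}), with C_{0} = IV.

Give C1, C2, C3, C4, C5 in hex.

C1 = 0xBE, C2 = 0xF8, C3 = 0x45, C4 = 0x50, C5 = 0x85

C1: P1 ⊕ 0x07 = 0xF1; E(K, 0xF1) = 0xBE.
C2: P2 ⊕ 0xBE = 0x60; E(K, 0x60) = 0xF8.
C3: P3 ⊕ 0xF8 = 0x0F; E(K, 0x0F) = 0x45.
C4: P4 ⊕ 0x45 = 0x4A; E(K, 0x4A) = 0x50.
C5: P5 ⊕ 0x50 = 0x3F; E(K, 0x3F) = 0x85.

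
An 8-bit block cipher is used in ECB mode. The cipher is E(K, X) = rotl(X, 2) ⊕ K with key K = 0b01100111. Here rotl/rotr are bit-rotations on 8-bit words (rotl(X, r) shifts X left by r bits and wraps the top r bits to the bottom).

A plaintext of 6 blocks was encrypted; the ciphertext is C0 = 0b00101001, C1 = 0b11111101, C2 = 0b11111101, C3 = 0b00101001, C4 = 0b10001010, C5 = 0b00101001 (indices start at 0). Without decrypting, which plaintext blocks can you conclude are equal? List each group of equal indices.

P0 = P3 = P5; P1 = P2

ECB encrypts each block independently with the same key, so equal ciphertext blocks imply equal plaintext blocks.
C0 = C3 = C5 = 0b00101001, so P0 = P3 = P5.
C1 = C2 = 0b11111101, so P1 = P2.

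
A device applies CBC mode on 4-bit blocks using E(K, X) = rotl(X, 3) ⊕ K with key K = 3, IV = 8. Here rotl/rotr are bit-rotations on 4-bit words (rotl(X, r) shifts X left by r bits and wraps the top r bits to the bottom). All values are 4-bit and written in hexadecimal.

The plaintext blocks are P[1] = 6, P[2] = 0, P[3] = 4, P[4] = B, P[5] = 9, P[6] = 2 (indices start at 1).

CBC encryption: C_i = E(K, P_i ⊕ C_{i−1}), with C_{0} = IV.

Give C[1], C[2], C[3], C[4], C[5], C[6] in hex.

C[1] = 4, C[2] = 1, C[3] = 9, C[4] = 2, C[5] = E, C[6] = 5

C[1]: P[1] ⊕ 8 = E; E(K, E) = 4.
C[2]: P[2] ⊕ 4 = 4; E(K, 4) = 1.
C[3]: P[3] ⊕ 1 = 5; E(K, 5) = 9.
C[4]: P[4] ⊕ 9 = 2; E(K, 2) = 2.
C[5]: P[5] ⊕ 2 = B; E(K, B) = E.
C[6]: P[6] ⊕ E = C; E(K, C) = 5.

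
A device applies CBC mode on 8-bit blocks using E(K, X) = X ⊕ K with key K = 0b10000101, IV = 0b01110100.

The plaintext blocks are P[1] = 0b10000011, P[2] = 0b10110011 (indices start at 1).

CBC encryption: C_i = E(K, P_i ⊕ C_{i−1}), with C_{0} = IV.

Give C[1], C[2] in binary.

C[1] = 0b01110010, C[2] = 0b01000100

C[1]: P[1] ⊕ 0b01110100 = 0b11110111; E(K, 0b11110111) = 0b01110010.
C[2]: P[2] ⊕ 0b01110010 = 0b11000001; E(K, 0b11000001) = 0b01000100.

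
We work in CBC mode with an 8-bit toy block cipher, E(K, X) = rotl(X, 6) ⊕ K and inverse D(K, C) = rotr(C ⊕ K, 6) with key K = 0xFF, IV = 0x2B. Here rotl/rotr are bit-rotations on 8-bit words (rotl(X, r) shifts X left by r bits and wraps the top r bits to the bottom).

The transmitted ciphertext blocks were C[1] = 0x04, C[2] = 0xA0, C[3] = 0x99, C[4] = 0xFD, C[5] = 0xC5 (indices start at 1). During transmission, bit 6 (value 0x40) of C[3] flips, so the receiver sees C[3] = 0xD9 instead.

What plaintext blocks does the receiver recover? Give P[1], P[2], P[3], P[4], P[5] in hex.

CBC decryption: P_i = D(K, C_i) ⊕ C_{i−1}, with C_{0} = IV.
Only C[3] changed, to 0xD9. In CBC, a change in C_i garbles P_i and flips the same bit in P_{i+1}. Decrypting the received ciphertext:
P[1]: D(K, 0x04) = 0xEF; 0xEF ⊕ 0x2B = 0xC4.
P[2]: D(K, 0xA0) = 0x7D; 0x7D ⊕ 0x04 = 0x79.
P[3]: D(K, 0xD9) = 0x98; 0x98 ⊕ 0xA0 = 0x38.
P[4]: D(K, 0xFD) = 0x08; 0x08 ⊕ 0xD9 = 0xD1.
P[5]: D(K, 0xC5) = 0xE8; 0xE8 ⊕ 0xFD = 0x15.
Blocks that differ from the original plaintext: P[3], P[4].

P[1] = 0xC4, P[2] = 0x79, P[3] = 0x38, P[4] = 0xD1, P[5] = 0x15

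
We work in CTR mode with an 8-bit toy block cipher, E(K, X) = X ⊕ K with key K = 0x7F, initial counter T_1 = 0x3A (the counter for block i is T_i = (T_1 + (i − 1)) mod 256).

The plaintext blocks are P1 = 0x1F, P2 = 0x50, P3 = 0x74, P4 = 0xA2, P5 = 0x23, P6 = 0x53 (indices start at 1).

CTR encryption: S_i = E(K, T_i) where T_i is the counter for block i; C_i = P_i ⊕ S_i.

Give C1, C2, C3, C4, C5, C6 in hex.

C1 = 0x5A, C2 = 0x14, C3 = 0x37, C4 = 0xE0, C5 = 0x62, C6 = 0x13

C1: T = 0x3A, S = E(K, T) = 0x45; 0x1F ⊕ 0x45 = 0x5A.
C2: T = 0x3B, S = E(K, T) = 0x44; 0x50 ⊕ 0x44 = 0x14.
C3: T = 0x3C, S = E(K, T) = 0x43; 0x74 ⊕ 0x43 = 0x37.
C4: T = 0x3D, S = E(K, T) = 0x42; 0xA2 ⊕ 0x42 = 0xE0.
C5: T = 0x3E, S = E(K, T) = 0x41; 0x23 ⊕ 0x41 = 0x62.
C6: T = 0x3F, S = E(K, T) = 0x40; 0x53 ⊕ 0x40 = 0x13.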